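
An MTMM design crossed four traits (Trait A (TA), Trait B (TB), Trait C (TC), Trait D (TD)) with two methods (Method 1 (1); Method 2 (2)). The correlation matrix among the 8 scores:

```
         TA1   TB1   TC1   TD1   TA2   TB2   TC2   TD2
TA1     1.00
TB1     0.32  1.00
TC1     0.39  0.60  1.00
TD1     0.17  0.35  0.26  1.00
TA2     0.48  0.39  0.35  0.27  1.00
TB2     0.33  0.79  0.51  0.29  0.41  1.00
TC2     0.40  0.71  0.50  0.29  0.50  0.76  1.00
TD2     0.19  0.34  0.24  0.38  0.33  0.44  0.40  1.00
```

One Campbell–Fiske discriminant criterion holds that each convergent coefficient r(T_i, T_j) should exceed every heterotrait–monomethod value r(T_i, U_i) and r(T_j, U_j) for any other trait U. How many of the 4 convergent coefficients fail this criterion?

Convergent coefficients and their comparison sets:
TA (methods 1·2): 0.48 vs {0.32, 0.41, 0.39, 0.50, 0.17, 0.33} → fail.
TB (methods 1·2): 0.79 vs {0.32, 0.41, 0.60, 0.76, 0.35, 0.44} → pass.
TC (methods 1·2): 0.50 vs {0.39, 0.50, 0.60, 0.76, 0.26, 0.40} → fail.
TD (methods 1·2): 0.38 vs {0.17, 0.33, 0.35, 0.44, 0.26, 0.40} → fail.
3 of 4 fail.

3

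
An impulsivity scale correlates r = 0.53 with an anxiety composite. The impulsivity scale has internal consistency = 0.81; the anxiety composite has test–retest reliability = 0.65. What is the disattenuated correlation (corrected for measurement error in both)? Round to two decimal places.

r_true = r_obs / √(r_xx · r_yy) = 0.53 / √(0.81 × 0.65) = 0.53 / √0.5265 = 0.53 / 0.7256 ≈ 0.73.

0.73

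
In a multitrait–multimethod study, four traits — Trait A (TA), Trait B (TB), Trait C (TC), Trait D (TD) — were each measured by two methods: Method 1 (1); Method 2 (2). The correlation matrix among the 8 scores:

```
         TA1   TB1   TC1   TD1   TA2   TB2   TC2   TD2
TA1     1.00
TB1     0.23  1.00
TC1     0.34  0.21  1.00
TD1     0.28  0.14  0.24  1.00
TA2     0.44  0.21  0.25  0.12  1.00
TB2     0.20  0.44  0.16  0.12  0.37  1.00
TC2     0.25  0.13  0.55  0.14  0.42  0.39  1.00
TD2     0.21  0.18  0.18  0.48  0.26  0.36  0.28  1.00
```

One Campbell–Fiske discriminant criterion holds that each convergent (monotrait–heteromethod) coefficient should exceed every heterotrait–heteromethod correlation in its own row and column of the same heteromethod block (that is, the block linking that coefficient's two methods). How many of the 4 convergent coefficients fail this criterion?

0

Convergent coefficients and their comparison sets:
TA (methods 1·2): 0.44 vs {0.20, 0.21, 0.25, 0.25, 0.21, 0.12} → pass.
TB (methods 1·2): 0.44 vs {0.21, 0.20, 0.13, 0.16, 0.18, 0.12} → pass.
TC (methods 1·2): 0.55 vs {0.25, 0.25, 0.16, 0.13, 0.18, 0.14} → pass.
TD (methods 1·2): 0.48 vs {0.12, 0.21, 0.12, 0.18, 0.14, 0.18} → pass.
0 of 4 fail.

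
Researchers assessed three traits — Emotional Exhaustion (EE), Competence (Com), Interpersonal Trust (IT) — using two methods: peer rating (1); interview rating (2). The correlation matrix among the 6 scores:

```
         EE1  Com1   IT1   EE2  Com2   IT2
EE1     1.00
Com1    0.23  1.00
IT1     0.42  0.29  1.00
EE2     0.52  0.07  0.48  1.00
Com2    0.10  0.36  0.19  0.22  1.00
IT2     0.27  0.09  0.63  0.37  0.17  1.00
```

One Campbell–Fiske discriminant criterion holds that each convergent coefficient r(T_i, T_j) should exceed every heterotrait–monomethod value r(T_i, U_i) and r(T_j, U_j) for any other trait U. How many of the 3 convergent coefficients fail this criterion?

0

Checking each validity diagonal entry against its comparison values:
EE (methods 1·2): 0.52 vs {0.23, 0.22, 0.42, 0.37} → pass.
Com (methods 1·2): 0.36 vs {0.23, 0.22, 0.29, 0.17} → pass.
IT (methods 1·2): 0.63 vs {0.42, 0.37, 0.29, 0.17} → pass.
0 of 3 fail.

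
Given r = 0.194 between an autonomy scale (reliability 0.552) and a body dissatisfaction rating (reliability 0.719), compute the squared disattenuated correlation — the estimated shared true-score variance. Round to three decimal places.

0.095

Disattenuated r = 0.194 / √(0.552 × 0.719) = 0.194 / 0.6300 = 0.3079.
Shared true-score variance = 0.3079² = 0.0948 ≈ 0.095.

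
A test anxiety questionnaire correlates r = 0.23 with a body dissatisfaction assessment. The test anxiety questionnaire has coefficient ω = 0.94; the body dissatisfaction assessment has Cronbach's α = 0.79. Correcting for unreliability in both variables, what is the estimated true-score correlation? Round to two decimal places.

0.27

r_true = r_obs / √(r_xx · r_yy) = 0.23 / √(0.94 × 0.79) = 0.23 / √0.7426 = 0.23 / 0.8617 ≈ 0.27.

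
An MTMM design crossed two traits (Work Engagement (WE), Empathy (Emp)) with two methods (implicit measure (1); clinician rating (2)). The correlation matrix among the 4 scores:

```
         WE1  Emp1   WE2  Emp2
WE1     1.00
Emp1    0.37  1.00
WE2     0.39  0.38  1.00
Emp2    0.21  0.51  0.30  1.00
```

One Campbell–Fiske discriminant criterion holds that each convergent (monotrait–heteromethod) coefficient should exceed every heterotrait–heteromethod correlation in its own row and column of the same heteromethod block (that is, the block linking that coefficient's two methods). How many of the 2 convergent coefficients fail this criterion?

Each convergent coefficient versus the relevant comparison correlations:
WE (methods 1·2): 0.39 vs {0.21, 0.38} → pass.
Emp (methods 1·2): 0.51 vs {0.38, 0.21} → pass.
0 of 2 fail.

0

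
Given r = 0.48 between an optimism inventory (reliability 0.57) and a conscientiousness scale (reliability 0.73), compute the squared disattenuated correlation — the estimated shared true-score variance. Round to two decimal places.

Disattenuated r = 0.48 / √(0.57 × 0.73) = 0.48 / 0.6451 = 0.7441.
Shared true-score variance = 0.7441² = 0.5537 ≈ 0.55.

0.55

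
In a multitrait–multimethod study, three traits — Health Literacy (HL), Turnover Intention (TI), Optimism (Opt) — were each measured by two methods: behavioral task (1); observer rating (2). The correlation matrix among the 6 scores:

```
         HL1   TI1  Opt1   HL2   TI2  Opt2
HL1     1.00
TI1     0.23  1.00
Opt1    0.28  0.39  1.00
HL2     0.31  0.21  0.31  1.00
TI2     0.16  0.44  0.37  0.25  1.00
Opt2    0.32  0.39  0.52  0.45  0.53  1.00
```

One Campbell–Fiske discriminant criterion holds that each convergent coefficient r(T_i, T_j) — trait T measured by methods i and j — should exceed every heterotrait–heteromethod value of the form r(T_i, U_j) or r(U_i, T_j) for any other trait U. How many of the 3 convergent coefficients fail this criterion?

1

Convergent coefficients and their comparison sets:
HL (methods 1·2): 0.31 vs {0.16, 0.21, 0.32, 0.31} → fail.
TI (methods 1·2): 0.44 vs {0.21, 0.16, 0.39, 0.37} → pass.
Opt (methods 1·2): 0.52 vs {0.31, 0.32, 0.37, 0.39} → pass.
1 of 3 fail.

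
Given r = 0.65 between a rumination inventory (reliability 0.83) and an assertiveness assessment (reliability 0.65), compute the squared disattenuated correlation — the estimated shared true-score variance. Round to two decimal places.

0.78

Disattenuated r = 0.65 / √(0.83 × 0.65) = 0.65 / 0.7345 = 0.8850.
Shared true-score variance = 0.8850² = 0.7832 ≈ 0.78.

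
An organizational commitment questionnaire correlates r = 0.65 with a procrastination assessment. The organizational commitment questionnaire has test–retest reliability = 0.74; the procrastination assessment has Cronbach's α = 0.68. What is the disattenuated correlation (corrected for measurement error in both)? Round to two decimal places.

0.92

r_true = r_obs / √(r_xx · r_yy) = 0.65 / √(0.74 × 0.68) = 0.65 / √0.5032 = 0.65 / 0.7094 ≈ 0.92.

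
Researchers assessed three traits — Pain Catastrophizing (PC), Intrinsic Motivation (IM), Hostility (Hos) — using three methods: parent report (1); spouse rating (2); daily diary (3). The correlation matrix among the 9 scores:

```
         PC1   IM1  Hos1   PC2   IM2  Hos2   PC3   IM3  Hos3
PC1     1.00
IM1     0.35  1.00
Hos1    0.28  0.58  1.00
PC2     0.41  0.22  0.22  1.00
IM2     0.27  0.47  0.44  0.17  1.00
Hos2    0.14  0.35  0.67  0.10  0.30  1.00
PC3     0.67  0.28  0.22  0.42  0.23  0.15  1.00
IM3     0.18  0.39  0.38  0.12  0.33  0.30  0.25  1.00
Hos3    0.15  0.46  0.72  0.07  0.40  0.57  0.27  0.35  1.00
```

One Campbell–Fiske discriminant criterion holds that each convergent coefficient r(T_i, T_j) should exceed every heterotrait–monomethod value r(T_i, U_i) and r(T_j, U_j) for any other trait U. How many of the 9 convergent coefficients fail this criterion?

3

Each convergent coefficient versus the relevant comparison correlations:
PC (methods 1·2): 0.41 vs {0.35, 0.17, 0.28, 0.10} → pass.
PC (methods 1·3): 0.67 vs {0.35, 0.25, 0.28, 0.27} → pass.
PC (methods 2·3): 0.42 vs {0.17, 0.25, 0.10, 0.27} → pass.
IM (methods 1·2): 0.47 vs {0.35, 0.17, 0.58, 0.30} → fail.
IM (methods 1·3): 0.39 vs {0.35, 0.25, 0.58, 0.35} → fail.
IM (methods 2·3): 0.33 vs {0.17, 0.25, 0.30, 0.35} → fail.
Hos (methods 1·2): 0.67 vs {0.28, 0.10, 0.58, 0.30} → pass.
Hos (methods 1·3): 0.72 vs {0.28, 0.27, 0.58, 0.35} → pass.
Hos (methods 2·3): 0.57 vs {0.10, 0.27, 0.30, 0.35} → pass.
3 of 9 fail.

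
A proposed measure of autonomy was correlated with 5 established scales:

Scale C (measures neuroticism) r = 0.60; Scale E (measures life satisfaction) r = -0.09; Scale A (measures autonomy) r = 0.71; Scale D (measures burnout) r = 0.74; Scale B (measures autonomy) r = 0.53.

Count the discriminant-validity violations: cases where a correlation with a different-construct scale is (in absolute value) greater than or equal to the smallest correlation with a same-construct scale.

2

Convergent (same construct = autonomy): Scale A, Scale B.
Smallest convergent = 0.53. Discriminant |r|: 0.60, 0.09, 0.74; count ≥ 0.53 → 2.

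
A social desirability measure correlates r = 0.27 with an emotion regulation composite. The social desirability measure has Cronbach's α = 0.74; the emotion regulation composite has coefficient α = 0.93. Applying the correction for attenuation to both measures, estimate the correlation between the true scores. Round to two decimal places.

r_true = r_obs / √(r_xx · r_yy) = 0.27 / √(0.74 × 0.93) = 0.27 / √0.6882 = 0.27 / 0.8296 ≈ 0.33.

0.33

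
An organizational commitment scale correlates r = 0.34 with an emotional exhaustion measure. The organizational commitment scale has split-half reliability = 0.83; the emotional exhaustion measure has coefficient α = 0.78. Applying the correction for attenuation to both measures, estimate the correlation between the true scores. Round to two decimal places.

r_true = r_obs / √(r_xx · r_yy) = 0.34 / √(0.83 × 0.78) = 0.34 / √0.6474 = 0.34 / 0.8046 ≈ 0.42.

0.42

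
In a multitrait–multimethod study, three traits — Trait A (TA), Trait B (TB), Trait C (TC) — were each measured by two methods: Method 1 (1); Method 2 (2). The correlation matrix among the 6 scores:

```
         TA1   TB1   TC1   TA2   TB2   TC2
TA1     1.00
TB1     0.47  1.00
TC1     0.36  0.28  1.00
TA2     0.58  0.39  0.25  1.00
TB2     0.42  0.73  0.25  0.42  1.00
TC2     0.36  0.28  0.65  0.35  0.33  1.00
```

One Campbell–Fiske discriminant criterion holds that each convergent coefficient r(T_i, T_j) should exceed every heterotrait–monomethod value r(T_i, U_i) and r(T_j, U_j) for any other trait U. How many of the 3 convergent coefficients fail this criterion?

Checking each validity diagonal entry against its comparison values:
TA (methods 1·2): 0.58 vs {0.47, 0.42, 0.36, 0.35} → pass.
TB (methods 1·2): 0.73 vs {0.47, 0.42, 0.28, 0.33} → pass.
TC (methods 1·2): 0.65 vs {0.36, 0.35, 0.28, 0.33} → pass.
0 of 3 fail.

0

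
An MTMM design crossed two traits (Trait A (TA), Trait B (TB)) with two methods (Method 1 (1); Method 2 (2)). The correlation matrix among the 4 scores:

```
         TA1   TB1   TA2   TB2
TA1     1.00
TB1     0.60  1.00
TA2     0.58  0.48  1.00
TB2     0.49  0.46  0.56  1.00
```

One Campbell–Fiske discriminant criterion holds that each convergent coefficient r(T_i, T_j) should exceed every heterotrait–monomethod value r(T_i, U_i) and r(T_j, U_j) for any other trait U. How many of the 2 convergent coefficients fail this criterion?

2

Convergent coefficients and their comparison sets:
TA (methods 1·2): 0.58 vs {0.60, 0.56} → fail.
TB (methods 1·2): 0.46 vs {0.60, 0.56} → fail.
2 of 2 fail.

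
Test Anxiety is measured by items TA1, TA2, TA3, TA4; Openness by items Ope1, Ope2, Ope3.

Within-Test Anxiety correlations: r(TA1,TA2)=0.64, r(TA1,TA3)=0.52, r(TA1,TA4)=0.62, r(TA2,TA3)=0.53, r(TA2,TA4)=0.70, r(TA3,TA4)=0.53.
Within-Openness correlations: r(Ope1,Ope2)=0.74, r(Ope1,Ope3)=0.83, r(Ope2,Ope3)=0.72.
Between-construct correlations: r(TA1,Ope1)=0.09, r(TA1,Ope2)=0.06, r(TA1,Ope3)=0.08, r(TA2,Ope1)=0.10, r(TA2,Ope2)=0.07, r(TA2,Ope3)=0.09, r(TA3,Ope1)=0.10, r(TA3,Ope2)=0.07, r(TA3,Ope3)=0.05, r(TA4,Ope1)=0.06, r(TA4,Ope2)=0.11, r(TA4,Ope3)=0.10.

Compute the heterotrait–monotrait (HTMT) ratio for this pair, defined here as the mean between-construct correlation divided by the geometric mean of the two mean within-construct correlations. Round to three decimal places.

0.122

Mean heterotrait r = 0.98/12 = 0.0817.
Mean within-TA = 3.54/6 = 0.5900; mean within-Ope = 2.29/3 = 0.7633.
Geometric mean = √(0.5900 × 0.7633) = 0.6711.
HTMT = 0.0817 / 0.6711 = 0.122.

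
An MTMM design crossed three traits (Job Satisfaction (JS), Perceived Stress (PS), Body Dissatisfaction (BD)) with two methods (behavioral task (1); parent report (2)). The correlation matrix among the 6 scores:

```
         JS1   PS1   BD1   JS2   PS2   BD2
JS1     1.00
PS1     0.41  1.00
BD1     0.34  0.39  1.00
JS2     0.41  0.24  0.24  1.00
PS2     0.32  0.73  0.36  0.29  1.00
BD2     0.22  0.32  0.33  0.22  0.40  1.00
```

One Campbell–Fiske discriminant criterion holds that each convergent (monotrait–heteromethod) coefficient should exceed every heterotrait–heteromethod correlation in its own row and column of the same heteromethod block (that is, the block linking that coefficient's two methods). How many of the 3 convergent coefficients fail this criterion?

1

Checking each validity diagonal entry against its comparison values:
JS (methods 1·2): 0.41 vs {0.32, 0.24, 0.22, 0.24} → pass.
PS (methods 1·2): 0.73 vs {0.24, 0.32, 0.32, 0.36} → pass.
BD (methods 1·2): 0.33 vs {0.24, 0.22, 0.36, 0.32} → fail.
1 of 3 fail.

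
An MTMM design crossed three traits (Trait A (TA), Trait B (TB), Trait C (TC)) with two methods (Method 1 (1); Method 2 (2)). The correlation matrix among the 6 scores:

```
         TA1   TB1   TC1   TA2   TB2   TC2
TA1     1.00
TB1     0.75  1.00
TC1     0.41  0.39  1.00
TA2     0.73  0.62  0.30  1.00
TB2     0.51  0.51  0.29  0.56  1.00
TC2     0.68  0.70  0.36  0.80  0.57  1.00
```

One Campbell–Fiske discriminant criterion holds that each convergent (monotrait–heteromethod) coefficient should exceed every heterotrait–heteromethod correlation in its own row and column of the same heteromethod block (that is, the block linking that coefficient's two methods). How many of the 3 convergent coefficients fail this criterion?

2

Checking each validity diagonal entry against its comparison values:
TA (methods 1·2): 0.73 vs {0.51, 0.62, 0.68, 0.30} → pass.
TB (methods 1·2): 0.51 vs {0.62, 0.51, 0.70, 0.29} → fail.
TC (methods 1·2): 0.36 vs {0.30, 0.68, 0.29, 0.70} → fail.
2 of 3 fail.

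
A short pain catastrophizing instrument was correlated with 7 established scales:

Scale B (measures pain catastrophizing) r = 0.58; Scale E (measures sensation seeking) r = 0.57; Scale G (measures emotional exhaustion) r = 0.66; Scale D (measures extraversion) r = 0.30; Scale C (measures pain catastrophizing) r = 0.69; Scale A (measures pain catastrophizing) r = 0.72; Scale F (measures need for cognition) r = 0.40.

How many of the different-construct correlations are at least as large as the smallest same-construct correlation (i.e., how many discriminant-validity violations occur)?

Convergent (same construct = pain catastrophizing): Scale B, Scale C, Scale A.
Smallest convergent = 0.58. Discriminant values: 0.57, 0.66, 0.30, 0.40; count ≥ 0.58 → 1.

1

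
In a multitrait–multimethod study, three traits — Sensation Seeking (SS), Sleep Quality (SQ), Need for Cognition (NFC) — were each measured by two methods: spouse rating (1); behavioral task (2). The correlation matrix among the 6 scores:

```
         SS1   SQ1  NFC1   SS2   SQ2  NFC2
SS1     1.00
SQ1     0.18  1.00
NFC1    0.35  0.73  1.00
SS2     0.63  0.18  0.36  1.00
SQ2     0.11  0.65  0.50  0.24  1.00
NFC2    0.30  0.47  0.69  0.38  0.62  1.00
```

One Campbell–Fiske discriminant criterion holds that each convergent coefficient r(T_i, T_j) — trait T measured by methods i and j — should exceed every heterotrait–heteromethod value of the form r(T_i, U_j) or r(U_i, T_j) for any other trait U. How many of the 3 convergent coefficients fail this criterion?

Convergent coefficients and their comparison sets:
SS (methods 1·2): 0.63 vs {0.11, 0.18, 0.30, 0.36} → pass.
SQ (methods 1·2): 0.65 vs {0.18, 0.11, 0.47, 0.50} → pass.
NFC (methods 1·2): 0.69 vs {0.36, 0.30, 0.50, 0.47} → pass.
0 of 3 fail.

0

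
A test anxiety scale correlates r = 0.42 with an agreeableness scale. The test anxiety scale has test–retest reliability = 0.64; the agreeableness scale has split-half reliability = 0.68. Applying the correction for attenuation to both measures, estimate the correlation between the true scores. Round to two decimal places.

r_true = r_obs / √(r_xx · r_yy) = 0.42 / √(0.64 × 0.68) = 0.42 / √0.4352 = 0.42 / 0.6597 ≈ 0.64.

0.64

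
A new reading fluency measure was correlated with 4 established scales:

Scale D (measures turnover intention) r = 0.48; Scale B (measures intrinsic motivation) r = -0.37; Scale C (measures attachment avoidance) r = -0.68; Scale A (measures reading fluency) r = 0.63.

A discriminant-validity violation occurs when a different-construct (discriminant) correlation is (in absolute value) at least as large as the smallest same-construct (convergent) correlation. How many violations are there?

Convergent (same construct = reading fluency): Scale A.
Smallest convergent = 0.63. Discriminant |r|: 0.48, 0.37, 0.68; count ≥ 0.63 → 1.

1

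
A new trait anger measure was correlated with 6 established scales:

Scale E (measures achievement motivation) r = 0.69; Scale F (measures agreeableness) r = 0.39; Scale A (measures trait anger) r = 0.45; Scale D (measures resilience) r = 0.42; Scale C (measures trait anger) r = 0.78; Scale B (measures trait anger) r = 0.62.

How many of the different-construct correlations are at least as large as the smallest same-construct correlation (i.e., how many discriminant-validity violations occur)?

Convergent (same construct = trait anger): Scale A, Scale C, Scale B.
Smallest convergent = 0.45. Discriminant values: 0.69, 0.39, 0.42; count ≥ 0.45 → 1.

1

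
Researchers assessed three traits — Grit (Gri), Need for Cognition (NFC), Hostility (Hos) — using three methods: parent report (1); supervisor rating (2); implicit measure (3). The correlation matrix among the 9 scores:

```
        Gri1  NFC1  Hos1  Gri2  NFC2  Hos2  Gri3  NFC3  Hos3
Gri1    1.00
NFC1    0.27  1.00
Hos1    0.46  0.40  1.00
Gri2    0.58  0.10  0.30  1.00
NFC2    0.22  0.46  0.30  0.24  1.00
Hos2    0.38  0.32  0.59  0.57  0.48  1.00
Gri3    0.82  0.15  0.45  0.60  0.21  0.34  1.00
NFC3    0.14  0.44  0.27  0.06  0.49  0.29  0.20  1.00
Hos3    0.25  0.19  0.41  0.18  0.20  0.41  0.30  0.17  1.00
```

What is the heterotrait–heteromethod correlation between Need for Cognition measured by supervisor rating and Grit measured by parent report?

0.22

Different traits and methods: r(NFC2, Gri1) = 0.22.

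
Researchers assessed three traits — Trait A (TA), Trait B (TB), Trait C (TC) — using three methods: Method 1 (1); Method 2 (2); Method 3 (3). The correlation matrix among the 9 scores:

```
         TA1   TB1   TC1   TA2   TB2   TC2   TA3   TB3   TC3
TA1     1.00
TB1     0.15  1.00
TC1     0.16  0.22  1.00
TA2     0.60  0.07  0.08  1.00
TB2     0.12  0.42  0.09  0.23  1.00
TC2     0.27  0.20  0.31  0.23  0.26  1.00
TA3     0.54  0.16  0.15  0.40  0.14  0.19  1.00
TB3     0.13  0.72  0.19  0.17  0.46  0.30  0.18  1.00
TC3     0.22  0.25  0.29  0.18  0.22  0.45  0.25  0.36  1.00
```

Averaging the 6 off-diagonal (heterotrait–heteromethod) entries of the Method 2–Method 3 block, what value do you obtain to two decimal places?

HTHM values (method 2 × method 3): 0.17, 0.18, 0.14, 0.22, 0.19, 0.30; mean = 1.20/6 = 0.20.

0.20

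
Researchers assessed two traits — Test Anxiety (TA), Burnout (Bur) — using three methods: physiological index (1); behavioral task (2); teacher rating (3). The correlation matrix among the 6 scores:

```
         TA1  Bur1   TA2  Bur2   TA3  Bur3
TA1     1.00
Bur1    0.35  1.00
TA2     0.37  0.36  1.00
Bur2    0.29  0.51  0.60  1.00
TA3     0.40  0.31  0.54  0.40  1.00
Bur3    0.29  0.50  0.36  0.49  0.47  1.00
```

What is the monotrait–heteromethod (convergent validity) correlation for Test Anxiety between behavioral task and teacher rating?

Same trait (TA), different methods: r(TA2, TA3) = 0.54.

0.54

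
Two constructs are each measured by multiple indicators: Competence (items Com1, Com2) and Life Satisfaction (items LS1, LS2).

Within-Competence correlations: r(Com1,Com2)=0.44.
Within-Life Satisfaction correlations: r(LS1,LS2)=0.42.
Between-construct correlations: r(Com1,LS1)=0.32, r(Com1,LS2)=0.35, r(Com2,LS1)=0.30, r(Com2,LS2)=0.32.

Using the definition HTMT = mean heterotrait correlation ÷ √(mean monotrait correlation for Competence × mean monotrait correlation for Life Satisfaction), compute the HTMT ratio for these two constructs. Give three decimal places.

0.750

Between-construct mean = 1.29/4 = 0.3225.
Mean within-Com = 0.44/1 = 0.4400; mean within-LS = 0.42/1 = 0.4200.
Geometric mean = √(0.4400 × 0.4200) = 0.4299.
HTMT = 0.3225 / 0.4299 = 0.750.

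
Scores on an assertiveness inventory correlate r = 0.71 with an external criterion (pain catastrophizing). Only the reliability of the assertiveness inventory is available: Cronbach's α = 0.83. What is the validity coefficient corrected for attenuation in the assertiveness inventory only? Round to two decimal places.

Single correction: r_c = r_obs / √r_xx = 0.71 / √0.83 = 0.71 / 0.9110 ≈ 0.78.

0.78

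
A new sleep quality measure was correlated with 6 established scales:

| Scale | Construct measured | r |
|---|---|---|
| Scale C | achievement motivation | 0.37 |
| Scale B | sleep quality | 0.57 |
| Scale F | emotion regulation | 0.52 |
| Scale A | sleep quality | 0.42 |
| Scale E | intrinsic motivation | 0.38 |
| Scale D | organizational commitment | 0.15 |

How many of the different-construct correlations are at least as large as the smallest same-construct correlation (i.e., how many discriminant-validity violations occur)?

1

Convergent (same construct = sleep quality): Scale B, Scale A.
Smallest convergent = 0.42. Discriminant values: 0.37, 0.52, 0.38, 0.15; count ≥ 0.42 → 1.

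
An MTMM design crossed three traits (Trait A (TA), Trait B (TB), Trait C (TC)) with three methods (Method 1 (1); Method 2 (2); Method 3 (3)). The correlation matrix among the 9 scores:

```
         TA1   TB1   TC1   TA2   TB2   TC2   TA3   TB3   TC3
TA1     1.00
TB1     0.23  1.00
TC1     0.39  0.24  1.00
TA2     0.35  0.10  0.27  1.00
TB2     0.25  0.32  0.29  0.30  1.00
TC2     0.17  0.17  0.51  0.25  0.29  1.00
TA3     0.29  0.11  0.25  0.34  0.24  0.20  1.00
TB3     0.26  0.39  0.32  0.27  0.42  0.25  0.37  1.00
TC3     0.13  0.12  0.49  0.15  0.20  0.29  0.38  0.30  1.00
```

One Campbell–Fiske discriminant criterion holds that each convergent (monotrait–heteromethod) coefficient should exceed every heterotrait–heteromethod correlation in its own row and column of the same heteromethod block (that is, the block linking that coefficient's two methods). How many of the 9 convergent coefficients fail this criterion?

0

Convergent coefficients and their comparison sets:
TA (methods 1·2): 0.35 vs {0.25, 0.10, 0.17, 0.27} → pass.
TA (methods 1·3): 0.29 vs {0.26, 0.11, 0.13, 0.25} → pass.
TA (methods 2·3): 0.34 vs {0.27, 0.24, 0.15, 0.20} → pass.
TB (methods 1·2): 0.32 vs {0.10, 0.25, 0.17, 0.29} → pass.
TB (methods 1·3): 0.39 vs {0.11, 0.26, 0.12, 0.32} → pass.
TB (methods 2·3): 0.42 vs {0.24, 0.27, 0.20, 0.25} → pass.
TC (methods 1·2): 0.51 vs {0.27, 0.17, 0.29, 0.17} → pass.
TC (methods 1·3): 0.49 vs {0.25, 0.13, 0.32, 0.12} → pass.
TC (methods 2·3): 0.29 vs {0.20, 0.15, 0.25, 0.20} → pass.
0 of 9 fail.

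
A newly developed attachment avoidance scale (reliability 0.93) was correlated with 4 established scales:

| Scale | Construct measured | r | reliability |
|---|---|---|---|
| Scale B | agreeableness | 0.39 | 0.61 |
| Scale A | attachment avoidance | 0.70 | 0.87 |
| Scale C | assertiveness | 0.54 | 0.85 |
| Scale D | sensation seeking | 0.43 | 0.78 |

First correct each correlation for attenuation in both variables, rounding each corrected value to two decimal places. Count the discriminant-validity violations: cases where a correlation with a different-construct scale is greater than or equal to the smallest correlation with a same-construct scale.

0

Disattenuated r (r / √(r_scale · r_new)):
  Scale B (disc): 0.39 / √(0.61·0.93) = 0.52
  Scale A (conv): 0.70 / √(0.87·0.93) = 0.78
  Scale C (disc): 0.54 / √(0.85·0.93) = 0.61
  Scale D (disc): 0.43 / √(0.78·0.93) = 0.50
Smallest convergent = 0.78. Discriminant values: 0.52, 0.61, 0.50; count ≥ 0.78 → 0.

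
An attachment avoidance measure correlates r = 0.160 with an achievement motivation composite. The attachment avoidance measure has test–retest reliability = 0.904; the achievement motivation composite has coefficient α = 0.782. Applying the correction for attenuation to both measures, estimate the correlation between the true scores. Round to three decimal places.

0.190

r_true = r_obs / √(r_xx · r_yy) = 0.160 / √(0.904 × 0.782) = 0.160 / √0.706928 = 0.160 / 0.8408 ≈ 0.190.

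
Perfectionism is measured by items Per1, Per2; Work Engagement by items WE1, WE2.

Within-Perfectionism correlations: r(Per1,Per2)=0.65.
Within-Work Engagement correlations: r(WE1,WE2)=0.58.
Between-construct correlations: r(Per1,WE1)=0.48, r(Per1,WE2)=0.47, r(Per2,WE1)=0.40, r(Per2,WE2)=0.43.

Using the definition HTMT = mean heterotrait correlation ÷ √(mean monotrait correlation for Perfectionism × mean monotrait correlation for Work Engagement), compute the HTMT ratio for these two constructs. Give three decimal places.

0.725

Mean between = 1.78/4 = 0.4450.
Mean within-Per = 0.65/1 = 0.6500; mean within-WE = 0.58/1 = 0.5800.
Geometric mean = √(0.6500 × 0.5800) = 0.6140.
HTMT = 0.4450 / 0.6140 = 0.725.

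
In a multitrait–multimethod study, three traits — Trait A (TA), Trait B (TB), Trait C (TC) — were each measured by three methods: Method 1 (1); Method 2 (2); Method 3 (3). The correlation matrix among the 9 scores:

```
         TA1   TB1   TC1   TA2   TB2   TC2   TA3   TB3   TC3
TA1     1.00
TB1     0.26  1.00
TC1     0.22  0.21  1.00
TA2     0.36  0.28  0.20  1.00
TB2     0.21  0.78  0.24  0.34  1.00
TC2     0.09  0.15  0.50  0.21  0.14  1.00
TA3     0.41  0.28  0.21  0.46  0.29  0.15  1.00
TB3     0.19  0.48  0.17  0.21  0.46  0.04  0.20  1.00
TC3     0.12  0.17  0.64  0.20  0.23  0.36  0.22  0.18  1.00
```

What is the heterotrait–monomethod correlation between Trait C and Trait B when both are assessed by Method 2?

0.14

Different traits, same method: r(TC2, TB2) = 0.14.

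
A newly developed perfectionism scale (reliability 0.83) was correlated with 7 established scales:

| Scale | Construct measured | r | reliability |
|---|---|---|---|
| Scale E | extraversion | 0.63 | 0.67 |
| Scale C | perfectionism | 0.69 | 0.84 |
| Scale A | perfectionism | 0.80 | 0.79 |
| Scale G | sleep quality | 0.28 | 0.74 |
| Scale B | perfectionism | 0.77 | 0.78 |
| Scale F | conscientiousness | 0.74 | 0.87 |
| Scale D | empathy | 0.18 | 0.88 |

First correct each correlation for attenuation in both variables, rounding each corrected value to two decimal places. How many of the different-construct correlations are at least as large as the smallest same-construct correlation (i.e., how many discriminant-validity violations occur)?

Disattenuated r (r / √(r_scale · r_new)):
  Scale E (disc): 0.63 / √(0.67·0.83) = 0.84
  Scale C (conv): 0.69 / √(0.84·0.83) = 0.83
  Scale A (conv): 0.80 / √(0.79·0.83) = 0.99
  Scale G (disc): 0.28 / √(0.74·0.83) = 0.36
  Scale B (conv): 0.77 / √(0.78·0.83) = 0.96
  Scale F (disc): 0.74 / √(0.87·0.83) = 0.87
  Scale D (disc): 0.18 / √(0.88·0.83) = 0.21
Smallest convergent = 0.83. Discriminant values: 0.84, 0.36, 0.87, 0.21; count ≥ 0.83 → 2.

2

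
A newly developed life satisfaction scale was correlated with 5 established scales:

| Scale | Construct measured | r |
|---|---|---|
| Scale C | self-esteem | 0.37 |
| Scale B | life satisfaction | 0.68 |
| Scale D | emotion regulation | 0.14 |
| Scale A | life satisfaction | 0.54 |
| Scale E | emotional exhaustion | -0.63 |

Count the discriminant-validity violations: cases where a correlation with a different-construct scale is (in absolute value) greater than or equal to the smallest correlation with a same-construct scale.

1

Convergent (same construct = life satisfaction): Scale B, Scale A.
Smallest convergent = 0.54. Discriminant |r|: 0.37, 0.14, 0.63; count ≥ 0.54 → 1.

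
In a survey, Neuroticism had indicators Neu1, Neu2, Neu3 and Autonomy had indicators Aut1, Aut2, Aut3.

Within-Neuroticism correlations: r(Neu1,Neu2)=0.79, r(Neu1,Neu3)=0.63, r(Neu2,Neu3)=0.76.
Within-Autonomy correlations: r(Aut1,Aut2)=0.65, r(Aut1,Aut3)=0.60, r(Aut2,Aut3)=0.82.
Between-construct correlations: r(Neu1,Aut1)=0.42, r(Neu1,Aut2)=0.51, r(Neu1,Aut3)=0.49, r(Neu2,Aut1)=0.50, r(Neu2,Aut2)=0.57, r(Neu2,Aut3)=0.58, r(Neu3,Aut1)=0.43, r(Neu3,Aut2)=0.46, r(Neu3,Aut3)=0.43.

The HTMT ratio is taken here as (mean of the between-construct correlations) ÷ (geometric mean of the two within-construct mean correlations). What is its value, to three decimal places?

0.689

Mean between = 4.39/9 = 0.4878.
Mean within-Neu = 2.18/3 = 0.7267; mean within-Aut = 2.07/3 = 0.6900.
Geometric mean = √(0.7267 × 0.6900) = 0.7081.
HTMT = 0.4878 / 0.7081 = 0.689.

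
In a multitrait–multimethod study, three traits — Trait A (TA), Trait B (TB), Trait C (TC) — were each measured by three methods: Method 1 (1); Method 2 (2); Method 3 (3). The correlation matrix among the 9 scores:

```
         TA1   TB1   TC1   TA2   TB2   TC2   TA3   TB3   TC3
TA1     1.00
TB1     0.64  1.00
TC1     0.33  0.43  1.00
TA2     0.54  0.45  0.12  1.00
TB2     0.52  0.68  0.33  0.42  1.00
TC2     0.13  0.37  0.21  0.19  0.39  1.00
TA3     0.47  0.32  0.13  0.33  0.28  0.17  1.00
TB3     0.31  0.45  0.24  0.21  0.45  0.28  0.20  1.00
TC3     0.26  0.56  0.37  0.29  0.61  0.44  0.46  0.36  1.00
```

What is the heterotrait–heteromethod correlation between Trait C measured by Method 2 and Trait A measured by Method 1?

Different traits and methods: r(TC2, TA1) = 0.13.

0.13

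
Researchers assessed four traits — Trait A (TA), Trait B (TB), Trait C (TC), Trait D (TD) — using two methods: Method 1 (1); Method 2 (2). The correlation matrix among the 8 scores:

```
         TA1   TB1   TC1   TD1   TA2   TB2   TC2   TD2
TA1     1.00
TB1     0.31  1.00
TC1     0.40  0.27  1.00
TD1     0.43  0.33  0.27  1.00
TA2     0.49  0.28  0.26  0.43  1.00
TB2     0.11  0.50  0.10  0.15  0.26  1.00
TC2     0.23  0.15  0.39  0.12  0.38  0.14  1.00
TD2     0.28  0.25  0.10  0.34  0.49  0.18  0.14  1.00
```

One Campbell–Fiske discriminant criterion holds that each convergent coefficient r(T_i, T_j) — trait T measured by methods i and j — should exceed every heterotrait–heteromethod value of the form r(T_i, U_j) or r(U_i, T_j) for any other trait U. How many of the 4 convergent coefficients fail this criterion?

Convergent coefficients and their comparison sets:
TA (methods 1·2): 0.49 vs {0.11, 0.28, 0.23, 0.26, 0.28, 0.43} → pass.
TB (methods 1·2): 0.50 vs {0.28, 0.11, 0.15, 0.10, 0.25, 0.15} → pass.
TC (methods 1·2): 0.39 vs {0.26, 0.23, 0.10, 0.15, 0.10, 0.12} → pass.
TD (methods 1·2): 0.34 vs {0.43, 0.28, 0.15, 0.25, 0.12, 0.10} → fail.
1 of 4 fail.

1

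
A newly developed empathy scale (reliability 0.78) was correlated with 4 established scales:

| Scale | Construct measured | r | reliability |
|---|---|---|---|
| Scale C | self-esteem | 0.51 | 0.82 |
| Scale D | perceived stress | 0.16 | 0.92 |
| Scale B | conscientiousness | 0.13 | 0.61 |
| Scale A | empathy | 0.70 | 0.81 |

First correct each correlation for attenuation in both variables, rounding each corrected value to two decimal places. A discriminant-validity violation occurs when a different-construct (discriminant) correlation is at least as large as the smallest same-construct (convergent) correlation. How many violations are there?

0

Disattenuated r (r / √(r_scale · r_new)):
  Scale C (disc): 0.51 / √(0.82·0.78) = 0.64
  Scale D (disc): 0.16 / √(0.92·0.78) = 0.19
  Scale B (disc): 0.13 / √(0.61·0.78) = 0.19
  Scale A (conv): 0.70 / √(0.81·0.78) = 0.88
Smallest convergent = 0.88. Discriminant values: 0.64, 0.19, 0.19; count ≥ 0.88 → 0.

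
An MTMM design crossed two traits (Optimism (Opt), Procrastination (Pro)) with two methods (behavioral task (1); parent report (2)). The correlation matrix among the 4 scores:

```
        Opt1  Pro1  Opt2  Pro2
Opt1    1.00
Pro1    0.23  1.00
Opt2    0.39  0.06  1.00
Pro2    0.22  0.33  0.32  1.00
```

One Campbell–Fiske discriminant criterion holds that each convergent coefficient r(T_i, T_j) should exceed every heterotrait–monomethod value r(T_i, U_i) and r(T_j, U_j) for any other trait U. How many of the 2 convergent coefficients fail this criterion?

Checking each validity diagonal entry against its comparison values:
Opt (methods 1·2): 0.39 vs {0.23, 0.32} → pass.
Pro (methods 1·2): 0.33 vs {0.23, 0.32} → pass.
0 of 2 fail.

0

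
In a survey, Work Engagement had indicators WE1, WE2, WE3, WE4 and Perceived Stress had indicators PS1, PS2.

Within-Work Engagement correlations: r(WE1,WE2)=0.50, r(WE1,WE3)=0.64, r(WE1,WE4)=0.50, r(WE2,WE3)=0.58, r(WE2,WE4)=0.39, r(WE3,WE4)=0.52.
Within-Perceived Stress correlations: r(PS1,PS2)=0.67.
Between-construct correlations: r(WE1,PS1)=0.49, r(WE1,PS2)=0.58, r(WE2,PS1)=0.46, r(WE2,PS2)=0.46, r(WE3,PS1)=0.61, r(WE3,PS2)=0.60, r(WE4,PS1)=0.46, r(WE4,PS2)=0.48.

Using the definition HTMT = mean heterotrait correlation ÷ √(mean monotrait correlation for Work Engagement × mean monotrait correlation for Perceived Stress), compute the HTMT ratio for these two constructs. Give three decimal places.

Mean between = 4.14/8 = 0.5175.
Mean within-WE = 3.13/6 = 0.5217; mean within-PS = 0.67/1 = 0.6700.
Geometric mean = √(0.5217 × 0.6700) = 0.5912.
HTMT = 0.5175 / 0.5912 = 0.875.

0.875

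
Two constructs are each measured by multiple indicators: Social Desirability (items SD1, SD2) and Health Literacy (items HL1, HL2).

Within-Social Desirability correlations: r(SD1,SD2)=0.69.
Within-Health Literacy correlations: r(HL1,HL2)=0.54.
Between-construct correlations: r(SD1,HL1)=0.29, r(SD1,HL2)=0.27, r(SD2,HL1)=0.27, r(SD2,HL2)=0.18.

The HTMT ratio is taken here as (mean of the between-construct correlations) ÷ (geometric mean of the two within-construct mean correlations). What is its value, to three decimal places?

0.414

Mean heterotrait r = 1.01/4 = 0.2525.
Mean within-SD = 0.69/1 = 0.6900; mean within-HL = 0.54/1 = 0.5400.
Geometric mean = √(0.6900 × 0.5400) = 0.6104.
HTMT = 0.2525 / 0.6104 = 0.414.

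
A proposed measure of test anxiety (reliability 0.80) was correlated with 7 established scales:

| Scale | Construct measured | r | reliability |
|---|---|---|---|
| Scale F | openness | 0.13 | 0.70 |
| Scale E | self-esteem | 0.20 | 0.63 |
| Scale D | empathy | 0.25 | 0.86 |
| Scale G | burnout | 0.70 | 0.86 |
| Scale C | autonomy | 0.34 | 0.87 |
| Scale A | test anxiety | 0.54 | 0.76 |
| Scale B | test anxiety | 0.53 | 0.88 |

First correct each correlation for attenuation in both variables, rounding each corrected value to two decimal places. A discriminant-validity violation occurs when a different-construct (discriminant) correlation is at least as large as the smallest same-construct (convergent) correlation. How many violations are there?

Disattenuated r (r / √(r_scale · r_new)):
  Scale F (disc): 0.13 / √(0.70·0.80) = 0.17
  Scale E (disc): 0.20 / √(0.63·0.80) = 0.28
  Scale D (disc): 0.25 / √(0.86·0.80) = 0.30
  Scale G (disc): 0.70 / √(0.86·0.80) = 0.84
  Scale C (disc): 0.34 / √(0.87·0.80) = 0.41
  Scale A (conv): 0.54 / √(0.76·0.80) = 0.69
  Scale B (conv): 0.53 / √(0.88·0.80) = 0.63
Smallest convergent = 0.63. Discriminant values: 0.17, 0.28, 0.30, 0.84, 0.41; count ≥ 0.63 → 1.

1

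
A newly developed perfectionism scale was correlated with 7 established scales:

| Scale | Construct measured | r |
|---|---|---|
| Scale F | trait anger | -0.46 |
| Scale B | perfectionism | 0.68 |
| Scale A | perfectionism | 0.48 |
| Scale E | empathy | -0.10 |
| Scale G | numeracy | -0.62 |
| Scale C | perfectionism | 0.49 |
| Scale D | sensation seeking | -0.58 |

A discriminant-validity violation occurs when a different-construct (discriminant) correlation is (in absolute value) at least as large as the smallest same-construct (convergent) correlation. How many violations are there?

2

Convergent (same construct = perfectionism): Scale B, Scale A, Scale C.
Smallest convergent = 0.48. Discriminant |r|: 0.46, 0.10, 0.62, 0.58; count ≥ 0.48 → 2.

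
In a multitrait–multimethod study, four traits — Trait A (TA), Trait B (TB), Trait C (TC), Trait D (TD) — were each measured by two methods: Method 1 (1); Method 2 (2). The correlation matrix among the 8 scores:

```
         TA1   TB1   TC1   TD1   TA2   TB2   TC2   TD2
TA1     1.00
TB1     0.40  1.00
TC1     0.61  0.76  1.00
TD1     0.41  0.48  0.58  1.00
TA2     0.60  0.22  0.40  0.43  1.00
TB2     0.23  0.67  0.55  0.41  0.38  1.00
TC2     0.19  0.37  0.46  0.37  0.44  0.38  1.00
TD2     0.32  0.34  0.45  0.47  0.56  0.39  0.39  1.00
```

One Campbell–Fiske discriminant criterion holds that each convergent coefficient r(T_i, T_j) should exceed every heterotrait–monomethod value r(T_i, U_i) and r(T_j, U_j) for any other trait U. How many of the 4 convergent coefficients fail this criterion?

Checking each validity diagonal entry against its comparison values:
TA (methods 1·2): 0.60 vs {0.40, 0.38, 0.61, 0.44, 0.41, 0.56} → fail.
TB (methods 1·2): 0.67 vs {0.40, 0.38, 0.76, 0.38, 0.48, 0.39} → fail.
TC (methods 1·2): 0.46 vs {0.61, 0.44, 0.76, 0.38, 0.58, 0.39} → fail.
TD (methods 1·2): 0.47 vs {0.41, 0.56, 0.48, 0.39, 0.58, 0.39} → fail.
4 of 4 fail.

4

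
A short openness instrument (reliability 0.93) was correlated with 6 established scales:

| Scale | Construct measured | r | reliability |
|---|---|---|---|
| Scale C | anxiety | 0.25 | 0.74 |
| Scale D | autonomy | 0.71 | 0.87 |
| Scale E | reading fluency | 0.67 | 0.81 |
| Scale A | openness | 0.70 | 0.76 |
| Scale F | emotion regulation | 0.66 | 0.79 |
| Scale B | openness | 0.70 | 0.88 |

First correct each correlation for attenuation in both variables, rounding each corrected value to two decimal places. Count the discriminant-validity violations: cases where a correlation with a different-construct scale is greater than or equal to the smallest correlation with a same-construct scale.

Disattenuated r (r / √(r_scale · r_new)):
  Scale C (disc): 0.25 / √(0.74·0.93) = 0.30
  Scale D (disc): 0.71 / √(0.87·0.93) = 0.79
  Scale E (disc): 0.67 / √(0.81·0.93) = 0.77
  Scale A (conv): 0.70 / √(0.76·0.93) = 0.83
  Scale F (disc): 0.66 / √(0.79·0.93) = 0.77
  Scale B (conv): 0.70 / √(0.88·0.93) = 0.77
Smallest convergent = 0.77. Discriminant values: 0.30, 0.79, 0.77, 0.77; count ≥ 0.77 → 3.

3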